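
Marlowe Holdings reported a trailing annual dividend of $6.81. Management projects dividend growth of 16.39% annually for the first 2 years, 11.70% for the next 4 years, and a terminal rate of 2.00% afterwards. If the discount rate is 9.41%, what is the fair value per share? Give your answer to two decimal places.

Three-stage DDM. Project D₁…D_6; terminal Gordon value at t=6 with g = 0.02; discount at r = 0.0941.
D_1 = 7.9262
D_2 = 9.2253
D_3 = 10.3046
D_4 = 11.5103
D_5 = 12.8570
D_6 = 14.3612
TV_6 = 14.6484/(0.0941−0.02) = 197.6847
P₀ = Σ Dₜ/(1+r)ᵗ + TV_6/(1+r)^6 = 162.6721

$162.67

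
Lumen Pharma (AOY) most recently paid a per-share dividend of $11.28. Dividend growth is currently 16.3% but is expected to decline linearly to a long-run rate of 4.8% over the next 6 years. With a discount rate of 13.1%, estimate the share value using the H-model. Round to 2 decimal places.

H-model: P₀ = D₀[(1+g_L) + H(g_S−g_L)]/(r−g_L), with H = 6/2 = 3.
P₀ = 11.28 × [(1+0.048) + 3×(0.163−0.048)] / (0.131−0.048)
   = 11.28 × 1.3930 / 0.083 = 189.3137

$189.31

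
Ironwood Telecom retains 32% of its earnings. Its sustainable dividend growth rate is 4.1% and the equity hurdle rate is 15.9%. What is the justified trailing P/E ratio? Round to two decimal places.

6.00

Payout ratio b = 1 − 0.32 = 0.68.
Justified trailing P/E = b(1+g)/(r−g) = 0.68×(1+0.041)/(0.159−0.041) = 5.9990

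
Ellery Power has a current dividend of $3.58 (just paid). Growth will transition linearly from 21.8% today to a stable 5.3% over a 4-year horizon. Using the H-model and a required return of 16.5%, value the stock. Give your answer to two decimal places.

H-model: P₀ = D₀[(1+g_L) + H(g_S−g_L)]/(r−g_L), with H = 4/2 = 2.
P₀ = 3.58 × [(1+0.053) + 2×(0.218−0.053)] / (0.165−0.053)
   = 3.58 × 1.3830 / 0.112 = 44.2066

$44.21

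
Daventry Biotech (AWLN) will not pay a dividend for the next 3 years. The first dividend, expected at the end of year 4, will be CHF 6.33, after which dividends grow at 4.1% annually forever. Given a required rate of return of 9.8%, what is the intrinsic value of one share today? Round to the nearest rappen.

CHF 83.89

Deferred-dividend DDM. At t=3 the remaining stream is a growing perpetuity with first payment D_4 = 6.33.
V_3 = D_4/(r−g) = 6.33/(0.098−0.041) = 111.0526
P₀ = V_3/(1+r)^3 = 111.0526/(1+0.098)^3 = 83.8922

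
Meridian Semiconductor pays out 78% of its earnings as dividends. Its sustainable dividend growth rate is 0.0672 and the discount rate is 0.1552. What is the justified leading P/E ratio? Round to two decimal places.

8.86

Justified leading P/E = b/(r−g) = 0.78/(0.1552−0.0672) = 8.8636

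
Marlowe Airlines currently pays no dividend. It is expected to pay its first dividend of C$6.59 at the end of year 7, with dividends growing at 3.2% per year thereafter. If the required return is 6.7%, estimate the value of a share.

C$127.59

Deferred-dividend DDM. At t=6 the remaining stream is a growing perpetuity with first payment D_7 = 6.59.
V_6 = D_7/(r−g) = 6.59/(0.067−0.032) = 188.2857
P₀ = V_6/(1+r)^6 = 188.2857/(1+0.067)^6 = 127.5942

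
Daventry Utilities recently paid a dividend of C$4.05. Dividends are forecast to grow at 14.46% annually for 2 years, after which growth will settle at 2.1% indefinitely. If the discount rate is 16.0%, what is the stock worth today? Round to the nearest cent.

C$36.90

Two-stage DDM. Project D₁…D_2 at 0.1446, terminal growth 0.021, discount at r = 0.16.
D_1 = 4.6356
D_2 = 5.3059
Terminal value at t=2: TV = D_3/(r−g) = 5.4174/(0.16−0.021) = 38.9739
P₀ = 4.6356/(1+0.16)^1 + 5.3059/(1+0.16)^2 + 38.9739/(1+0.16)^2 = 36.9033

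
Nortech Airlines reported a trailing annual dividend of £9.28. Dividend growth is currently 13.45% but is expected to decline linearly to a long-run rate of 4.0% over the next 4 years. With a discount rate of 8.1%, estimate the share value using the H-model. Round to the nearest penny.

H-model: P₀ = D₀[(1+g_L) + H(g_S−g_L)]/(r−g_L), with H = 4/2 = 2.
P₀ = 9.28 × [(1+0.04) + 2×(0.1345−0.04)] / (0.081−0.04)
   = 9.28 × 1.2290 / 0.041 = 278.1737

£278.17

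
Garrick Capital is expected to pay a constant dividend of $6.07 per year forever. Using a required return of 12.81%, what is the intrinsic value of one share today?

Zero-growth DDM (perpetuity): P₀ = D/r = 6.07 / 0.1281 = 47.3849

$47.38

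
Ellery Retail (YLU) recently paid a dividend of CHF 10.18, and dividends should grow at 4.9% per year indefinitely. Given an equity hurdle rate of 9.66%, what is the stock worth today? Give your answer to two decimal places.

CHF 224.34

Gordon growth model: P₀ = D₁/(r − g). D₁ = 10.18 × (1 + 0.049) = 10.6788.
P₀ = 10.6788 / (0.0966 − 0.049) = 10.6788 / 0.0476 = 224.3450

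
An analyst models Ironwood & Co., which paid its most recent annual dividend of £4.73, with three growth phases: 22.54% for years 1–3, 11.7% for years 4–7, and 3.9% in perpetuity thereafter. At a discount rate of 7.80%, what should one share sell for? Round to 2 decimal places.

£262.20

Three-stage DDM. Project D₁…D_7; terminal Gordon value at t=7 with g = 0.039; discount at r = 0.078.
D_1 = 5.7961
D_2 = 7.1026
D_3 = 8.7035
D_4 = 9.7218
D_5 = 10.8593
D_6 = 12.1298
D_7 = 13.5490
TV_7 = 14.0774/(0.078−0.039) = 360.9594
P₀ = Σ Dₜ/(1+r)ᵗ + TV_7/(1+r)^7 = 262.2000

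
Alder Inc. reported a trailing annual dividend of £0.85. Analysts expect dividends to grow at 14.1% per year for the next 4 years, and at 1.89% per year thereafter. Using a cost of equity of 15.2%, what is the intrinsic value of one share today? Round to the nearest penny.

Two-stage DDM. Project D₁…D_4 at 0.141, terminal growth 0.0189, discount at r = 0.152.
D_1 = 0.9698
D_2 = 1.1066
D_3 = 1.2626
D_4 = 1.4407
Terminal value at t=4: TV = D_5/(r−g) = 1.4679/(0.152−0.0189) = 11.0285
P₀ = 0.9698/(1+0.152)^1 + 1.1066/(1+0.152)^2 + 1.2626/(1+0.152)^3 + 1.4407/(1+0.152)^4 + 11.0285/(1+0.152)^4 = 9.5815

£9.58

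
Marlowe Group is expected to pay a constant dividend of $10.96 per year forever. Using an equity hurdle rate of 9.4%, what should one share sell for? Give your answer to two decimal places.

Zero-growth DDM (perpetuity): P₀ = D/r = 10.96 / 0.094 = 116.5957

$116.60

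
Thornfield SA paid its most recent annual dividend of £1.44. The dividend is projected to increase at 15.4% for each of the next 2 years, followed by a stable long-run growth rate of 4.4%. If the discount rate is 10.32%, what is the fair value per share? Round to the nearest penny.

Two-stage DDM. Project D₁…D_2 at 0.154, terminal growth 0.044, discount at r = 0.1032.
D_1 = 1.6618
D_2 = 1.9177
Terminal value at t=2: TV = D_3/(r−g) = 2.0020/(0.1032−0.044) = 33.8184
P₀ = 1.6618/(1+0.1032)^1 + 1.9177/(1+0.1032)^2 + 33.8184/(1+0.1032)^2 = 30.8692

£30.87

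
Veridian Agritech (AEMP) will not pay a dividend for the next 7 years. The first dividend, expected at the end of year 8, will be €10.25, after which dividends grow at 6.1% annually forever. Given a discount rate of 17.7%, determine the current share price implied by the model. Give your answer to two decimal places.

Deferred-dividend DDM. At t=7 the remaining stream is a growing perpetuity with first payment D_8 = 10.25.
V_7 = D_8/(r−g) = 10.25/(0.177−0.061) = 88.3621
P₀ = V_7/(1+r)^7 = 88.3621/(1+0.177)^7 = 28.2378

€28.24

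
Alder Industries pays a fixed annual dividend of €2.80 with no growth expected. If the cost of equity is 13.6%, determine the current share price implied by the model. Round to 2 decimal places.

€20.59

Zero-growth DDM (perpetuity): P₀ = D/r = 2.80 / 0.136 = 20.5882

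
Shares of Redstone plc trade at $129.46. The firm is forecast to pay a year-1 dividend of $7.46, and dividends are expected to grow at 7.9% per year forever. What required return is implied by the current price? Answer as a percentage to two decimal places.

Rearranging the constant-growth DDM: r = D₁/P₀ + g.
r = 7.4600 / 129.46 + 0.079 = 0.05762 + 0.079 = 0.13662

13.66%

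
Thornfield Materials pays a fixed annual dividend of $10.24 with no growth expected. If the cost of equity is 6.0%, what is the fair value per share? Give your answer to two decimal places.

Zero-growth DDM (perpetuity): P₀ = D/r = 10.24 / 0.06 = 170.6667

$170.67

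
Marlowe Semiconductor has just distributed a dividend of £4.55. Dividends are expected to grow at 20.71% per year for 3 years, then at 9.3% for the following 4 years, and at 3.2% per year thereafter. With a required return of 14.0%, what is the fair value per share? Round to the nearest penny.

Three-stage DDM. Project D₁…D_7; terminal Gordon value at t=7 with g = 0.032; discount at r = 0.14.
D_1 = 5.4923
D_2 = 6.6298
D_3 = 8.0028
D_4 = 8.7470
D_5 = 9.5605
D_6 = 10.4496
D_7 = 11.4215
TV_7 = 11.7870/(0.14−0.032) = 109.1384
P₀ = Σ Dₜ/(1+r)ᵗ + TV_7/(1+r)^7 = 78.4062

£78.41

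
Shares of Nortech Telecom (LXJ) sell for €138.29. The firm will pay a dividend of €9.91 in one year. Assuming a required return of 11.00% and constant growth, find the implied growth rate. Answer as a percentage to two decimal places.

3.83%

From P₀ = D₁/(r − g), the implied growth is g = r − D₁/P₀.
g = 0.11 − 9.91/138.29 = 0.11 − 0.07166 = 0.03834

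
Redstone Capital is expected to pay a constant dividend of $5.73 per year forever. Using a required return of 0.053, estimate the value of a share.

$108.11

Zero-growth DDM (perpetuity): P₀ = D/r = 5.73 / 0.053 = 108.1132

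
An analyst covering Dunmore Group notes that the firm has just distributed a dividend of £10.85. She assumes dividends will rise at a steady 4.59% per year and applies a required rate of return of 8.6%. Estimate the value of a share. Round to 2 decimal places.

Gordon growth model: P₀ = D₁/(r − g). D₁ = 10.85 × (1 + 0.0459) = 11.3480.
P₀ = 11.3480 / (0.086 − 0.0459) = 11.3480 / 0.0401 = 282.9929

£282.99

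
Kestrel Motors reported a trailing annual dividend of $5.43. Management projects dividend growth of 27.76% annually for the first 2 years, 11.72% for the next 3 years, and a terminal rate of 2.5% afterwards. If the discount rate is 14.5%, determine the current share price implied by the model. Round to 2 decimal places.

Three-stage DDM. Project D₁…D_5; terminal Gordon value at t=5 with g = 0.025; discount at r = 0.145.
D_1 = 6.9374
D_2 = 8.8632
D_3 = 9.9019
D_4 = 11.0625
D_5 = 12.3590
TV_5 = 12.6679/(0.145−0.025) = 105.5662
P₀ = Σ Dₜ/(1+r)ᵗ + TV_5/(1+r)^5 = 85.7729

$85.77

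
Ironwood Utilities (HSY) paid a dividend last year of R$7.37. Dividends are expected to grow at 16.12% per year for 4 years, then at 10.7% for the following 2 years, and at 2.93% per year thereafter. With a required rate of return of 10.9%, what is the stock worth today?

R$164.78

Three-stage DDM. Project D₁…D_6; terminal Gordon value at t=6 with g = 0.0293; discount at r = 0.109.
D_1 = 8.5580
D_2 = 9.9376
D_3 = 11.5395
D_4 = 13.3997
D_5 = 14.8335
D_6 = 16.4207
TV_6 = 16.9018/(0.109−0.0293) = 212.0677
P₀ = Σ Dₜ/(1+r)ᵗ + TV_6/(1+r)^6 = 164.7805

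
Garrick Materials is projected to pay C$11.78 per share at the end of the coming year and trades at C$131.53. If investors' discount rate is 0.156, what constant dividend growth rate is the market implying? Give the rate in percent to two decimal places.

6.64%

From P₀ = D₁/(r − g), the implied growth is g = r − D₁/P₀.
g = 0.156 − 11.78/131.53 = 0.156 − 0.08956 = 0.06644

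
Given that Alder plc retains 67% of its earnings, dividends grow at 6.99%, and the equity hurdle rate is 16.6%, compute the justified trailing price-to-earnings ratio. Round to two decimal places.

3.67

Payout ratio b = 1 − 0.67 = 0.33.
Justified trailing P/E = b(1+g)/(r−g) = 0.33×(1+0.0699)/(0.166−0.0699) = 3.6740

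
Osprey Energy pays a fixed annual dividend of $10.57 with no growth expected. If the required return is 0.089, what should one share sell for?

$118.76

Zero-growth DDM (perpetuity): P₀ = D/r = 10.57 / 0.089 = 118.7640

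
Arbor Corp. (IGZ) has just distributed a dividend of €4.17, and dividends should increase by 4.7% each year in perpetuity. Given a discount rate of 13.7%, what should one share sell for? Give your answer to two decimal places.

Gordon growth model: P₀ = D₁/(r − g). D₁ = 4.17 × (1 + 0.047) = 4.3660.
P₀ = 4.3660 / (0.137 − 0.047) = 4.3660 / 0.09 = 48.5110

€48.51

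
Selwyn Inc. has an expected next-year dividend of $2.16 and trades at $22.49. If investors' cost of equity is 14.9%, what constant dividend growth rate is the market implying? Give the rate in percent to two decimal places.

5.30%

From P₀ = D₁/(r − g), the implied growth is g = r − D₁/P₀.
g = 0.149 − 2.16/22.49 = 0.149 − 0.09604 = 0.05296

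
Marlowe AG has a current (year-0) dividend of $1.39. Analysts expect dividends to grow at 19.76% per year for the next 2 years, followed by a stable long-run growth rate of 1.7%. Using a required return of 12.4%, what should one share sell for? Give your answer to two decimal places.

Two-stage DDM. Project D₁…D_2 at 0.1976, terminal growth 0.017, discount at r = 0.124.
D_1 = 1.6647
D_2 = 1.9936
Terminal value at t=2: TV = D_3/(r−g) = 2.0275/(0.124−0.017) = 18.9485
P₀ = 1.6647/(1+0.124)^1 + 1.9936/(1+0.124)^2 + 18.9485/(1+0.124)^2 = 18.0573

$18.06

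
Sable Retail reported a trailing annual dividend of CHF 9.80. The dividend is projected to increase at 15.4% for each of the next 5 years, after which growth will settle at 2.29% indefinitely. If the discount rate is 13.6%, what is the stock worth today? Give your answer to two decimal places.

CHF 147.26

Two-stage DDM. Project D₁…D_5 at 0.154, terminal growth 0.0229, discount at r = 0.136.
D_1 = 11.3092
D_2 = 13.0508
D_3 = 15.0606
D_4 = 17.3800
D_5 = 20.0565
Terminal value at t=5: TV = D_6/(r−g) = 20.5158/(0.136−0.0229) = 181.3952
P₀ = 11.3092/(1+0.136)^1 + 13.0508/(1+0.136)^2 + 15.0606/(1+0.136)^3 + 17.3800/(1+0.136)^4 + 20.0565/(1+0.136)^5 + 181.3952/(1+0.136)^5 = 147.2603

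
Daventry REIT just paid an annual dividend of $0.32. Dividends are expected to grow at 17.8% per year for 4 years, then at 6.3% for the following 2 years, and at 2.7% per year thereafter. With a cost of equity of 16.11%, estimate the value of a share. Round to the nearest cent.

Three-stage DDM. Project D₁…D_6; terminal Gordon value at t=6 with g = 0.027; discount at r = 0.1611.
D_1 = 0.3770
D_2 = 0.4441
D_3 = 0.5231
D_4 = 0.6162
D_5 = 0.6550
D_6 = 0.6963
TV_6 = 0.7151/(0.1611−0.027) = 5.3326
P₀ = Σ Dₜ/(1+r)ᵗ + TV_6/(1+r)^6 = 4.0981

$4.10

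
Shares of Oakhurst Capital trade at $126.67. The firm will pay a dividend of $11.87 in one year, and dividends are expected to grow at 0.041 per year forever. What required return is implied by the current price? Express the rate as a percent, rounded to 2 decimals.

Rearranging the constant-growth DDM: r = D₁/P₀ + g.
r = 11.8700 / 126.67 + 0.041 = 0.09371 + 0.041 = 0.13471

13.47%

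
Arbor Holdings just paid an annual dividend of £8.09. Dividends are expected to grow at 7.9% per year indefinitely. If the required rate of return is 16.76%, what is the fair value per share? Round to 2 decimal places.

£98.52

Gordon growth model: P₀ = D₁/(r − g). D₁ = 8.09 × (1 + 0.079) = 8.7291.
P₀ = 8.7291 / (0.1676 − 0.079) = 8.7291 / 0.0886 = 98.5227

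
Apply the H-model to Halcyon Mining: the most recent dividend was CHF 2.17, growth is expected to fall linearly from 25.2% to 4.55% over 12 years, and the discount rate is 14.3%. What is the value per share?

CHF 50.84

H-model: P₀ = D₀[(1+g_L) + H(g_S−g_L)]/(r−g_L), with H = 12/2 = 6.
P₀ = 2.17 × [(1+0.0455) + 6×(0.252−0.0455)] / (0.143−0.0455)
   = 2.17 × 2.2845 / 0.0975 = 50.8448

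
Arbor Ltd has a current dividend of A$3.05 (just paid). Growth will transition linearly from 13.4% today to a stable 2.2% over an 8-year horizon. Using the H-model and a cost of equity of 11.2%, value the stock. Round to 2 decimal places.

A$49.82

H-model: P₀ = D₀[(1+g_L) + H(g_S−g_L)]/(r−g_L), with H = 8/2 = 4.
P₀ = 3.05 × [(1+0.022) + 4×(0.134−0.022)] / (0.112−0.022)
   = 3.05 × 1.4700 / 0.09 = 49.8167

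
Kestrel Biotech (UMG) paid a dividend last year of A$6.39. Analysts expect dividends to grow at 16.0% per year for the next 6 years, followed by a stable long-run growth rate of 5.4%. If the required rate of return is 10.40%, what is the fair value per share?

Two-stage DDM. Project D₁…D_6 at 0.16, terminal growth 0.054, discount at r = 0.104.
D_1 = 7.4124
D_2 = 8.5984
D_3 = 9.9741
D_4 = 11.5700
D_5 = 13.4212
D_6 = 15.5686
Terminal value at t=6: TV = D_7/(r−g) = 16.4093/(0.104−0.054) = 328.1855
P₀ = 7.4124/(1+0.104)^1 + 8.5984/(1+0.104)^2 + 9.9741/(1+0.104)^3 + 11.5700/(1+0.104)^4 + 13.4212/(1+0.104)^5 + 15.5686/(1+0.104)^6 + 328.1855/(1+0.104)^6 = 227.0135

A$227.01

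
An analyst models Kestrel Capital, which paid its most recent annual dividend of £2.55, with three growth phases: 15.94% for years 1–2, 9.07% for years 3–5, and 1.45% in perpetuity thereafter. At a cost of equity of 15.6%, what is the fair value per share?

£27.43

Three-stage DDM. Project D₁…D_5; terminal Gordon value at t=5 with g = 0.0145; discount at r = 0.156.
D_1 = 2.9565
D_2 = 3.4277
D_3 = 3.7386
D_4 = 4.0777
D_5 = 4.4476
TV_5 = 4.5121/(0.156−0.0145) = 31.8873
P₀ = Σ Dₜ/(1+r)ᵗ + TV_5/(1+r)^5 = 27.4270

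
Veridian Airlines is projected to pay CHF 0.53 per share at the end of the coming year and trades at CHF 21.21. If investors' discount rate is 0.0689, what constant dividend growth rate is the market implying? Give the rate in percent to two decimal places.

4.39%

From P₀ = D₁/(r − g), the implied growth is g = r − D₁/P₀.
g = 0.0689 − 0.53/21.21 = 0.0689 − 0.02499 = 0.04391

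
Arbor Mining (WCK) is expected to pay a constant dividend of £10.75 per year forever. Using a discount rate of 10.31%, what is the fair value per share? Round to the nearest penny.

£104.27

Zero-growth DDM (perpetuity): P₀ = D/r = 10.75 / 0.1031 = 104.2677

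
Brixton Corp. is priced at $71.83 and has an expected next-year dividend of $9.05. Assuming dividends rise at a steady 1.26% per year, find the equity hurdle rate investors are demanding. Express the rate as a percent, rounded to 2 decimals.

Rearranging the constant-growth DDM: r = D₁/P₀ + g.
r = 9.0500 / 71.83 + 0.0126 = 0.12599 + 0.0126 = 0.13859

13.86%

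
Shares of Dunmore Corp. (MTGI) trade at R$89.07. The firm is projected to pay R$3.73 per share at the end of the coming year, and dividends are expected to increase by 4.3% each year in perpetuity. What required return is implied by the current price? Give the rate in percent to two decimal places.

Rearranging the constant-growth DDM: r = D₁/P₀ + g.
r = 3.7300 / 89.07 + 0.043 = 0.04188 + 0.043 = 0.08488

8.49%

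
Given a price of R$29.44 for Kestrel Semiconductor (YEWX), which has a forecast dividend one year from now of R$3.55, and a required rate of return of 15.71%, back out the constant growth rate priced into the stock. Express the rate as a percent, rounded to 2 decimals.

3.65%

From P₀ = D₁/(r − g), the implied growth is g = r − D₁/P₀.
g = 0.1571 − 3.55/29.44 = 0.1571 − 0.12058 = 0.03652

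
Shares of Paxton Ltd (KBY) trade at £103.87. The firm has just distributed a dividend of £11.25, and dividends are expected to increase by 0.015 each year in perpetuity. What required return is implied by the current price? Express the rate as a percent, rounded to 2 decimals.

Rearranging the constant-growth DDM: r = D₁/P₀ + g.
D₁ = 11.25 × (1 + 0.015) = 11.4187.
r = 11.4187 / 103.87 + 0.015 = 0.10993 + 0.015 = 0.12493

12.49%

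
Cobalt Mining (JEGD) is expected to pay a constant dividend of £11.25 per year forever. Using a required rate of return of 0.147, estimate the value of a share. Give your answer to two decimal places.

Zero-growth DDM (perpetuity): P₀ = D/r = 11.25 / 0.147 = 76.5306

£76.53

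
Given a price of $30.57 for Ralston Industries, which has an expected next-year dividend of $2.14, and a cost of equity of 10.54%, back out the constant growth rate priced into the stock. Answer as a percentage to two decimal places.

3.54%

From P₀ = D₁/(r − g), the implied growth is g = r − D₁/P₀.
g = 0.1054 − 2.14/30.57 = 0.1054 − 0.07000 = 0.03540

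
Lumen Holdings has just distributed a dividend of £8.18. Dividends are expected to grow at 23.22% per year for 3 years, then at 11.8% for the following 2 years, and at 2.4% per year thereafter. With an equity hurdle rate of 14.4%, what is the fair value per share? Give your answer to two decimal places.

£131.58

Three-stage DDM. Project D₁…D_5; terminal Gordon value at t=5 with g = 0.024; discount at r = 0.144.
D_1 = 10.0794
D_2 = 12.4198
D_3 = 15.3037
D_4 = 17.1096
D_5 = 19.1285
TV_5 = 19.5876/(0.144−0.024) = 163.2297
P₀ = Σ Dₜ/(1+r)ᵗ + TV_5/(1+r)^5 = 131.5784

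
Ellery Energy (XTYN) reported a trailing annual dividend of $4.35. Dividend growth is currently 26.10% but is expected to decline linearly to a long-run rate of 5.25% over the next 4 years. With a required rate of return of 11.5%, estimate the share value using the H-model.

$102.28

H-model: P₀ = D₀[(1+g_L) + H(g_S−g_L)]/(r−g_L), with H = 4/2 = 2.
P₀ = 4.35 × [(1+0.0525) + 2×(0.261−0.0525)] / (0.115−0.0525)
   = 4.35 × 1.4695 / 0.0625 = 102.2772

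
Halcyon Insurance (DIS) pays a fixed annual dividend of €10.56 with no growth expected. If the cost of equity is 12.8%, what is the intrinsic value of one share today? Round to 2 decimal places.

€82.50

Zero-growth DDM (perpetuity): P₀ = D/r = 10.56 / 0.128 = 82.5000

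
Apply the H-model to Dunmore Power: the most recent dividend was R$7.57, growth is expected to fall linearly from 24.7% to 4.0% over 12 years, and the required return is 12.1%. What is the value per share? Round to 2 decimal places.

R$213.27

H-model: P₀ = D₀[(1+g_L) + H(g_S−g_L)]/(r−g_L), with H = 12/2 = 6.
P₀ = 7.57 × [(1+0.04) + 6×(0.247−0.04)] / (0.121−0.04)
   = 7.57 × 2.2820 / 0.081 = 213.2684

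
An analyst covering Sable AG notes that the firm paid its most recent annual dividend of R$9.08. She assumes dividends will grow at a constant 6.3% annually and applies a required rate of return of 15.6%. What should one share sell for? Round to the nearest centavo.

Gordon growth model: P₀ = D₁/(r − g). D₁ = 9.08 × (1 + 0.063) = 9.6520.
P₀ = 9.6520 / (0.156 − 0.063) = 9.6520 / 0.093 = 103.7854

R$103.79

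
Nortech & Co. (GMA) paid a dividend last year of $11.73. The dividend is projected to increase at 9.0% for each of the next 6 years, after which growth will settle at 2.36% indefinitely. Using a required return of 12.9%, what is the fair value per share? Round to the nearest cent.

Two-stage DDM. Project D₁…D_6 at 0.09, terminal growth 0.0236, discount at r = 0.129.
D_1 = 12.7857
D_2 = 13.9364
D_3 = 15.1907
D_4 = 16.5579
D_5 = 18.0481
D_6 = 19.6724
Terminal value at t=6: TV = D_7/(r−g) = 20.1367/(0.129−0.0236) = 191.0498
P₀ = 12.7857/(1+0.129)^1 + 13.9364/(1+0.129)^2 + 15.1907/(1+0.129)^3 + 16.5579/(1+0.129)^4 + 18.0481/(1+0.129)^5 + 19.6724/(1+0.129)^6 + 191.0498/(1+0.129)^6 = 154.5977

$154.60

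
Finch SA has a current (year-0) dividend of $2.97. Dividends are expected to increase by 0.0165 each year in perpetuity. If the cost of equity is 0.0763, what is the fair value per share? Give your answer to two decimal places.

Gordon growth model: P₀ = D₁/(r − g). D₁ = 2.97 × (1 + 0.0165) = 3.0190.
P₀ = 3.0190 / (0.0763 − 0.0165) = 3.0190 / 0.0598 = 50.4850

$50.49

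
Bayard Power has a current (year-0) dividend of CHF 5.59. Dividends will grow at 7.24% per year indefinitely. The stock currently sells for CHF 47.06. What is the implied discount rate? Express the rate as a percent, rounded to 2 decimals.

Rearranging the constant-growth DDM: r = D₁/P₀ + g.
D₁ = 5.59 × (1 + 0.0724) = 5.9947.
r = 5.9947 / 47.06 + 0.0724 = 0.12738 + 0.0724 = 0.19978

19.98%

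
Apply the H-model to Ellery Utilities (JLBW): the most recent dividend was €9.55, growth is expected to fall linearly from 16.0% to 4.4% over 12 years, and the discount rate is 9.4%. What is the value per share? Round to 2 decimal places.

H-model: P₀ = D₀[(1+g_L) + H(g_S−g_L)]/(r−g_L), with H = 12/2 = 6.
P₀ = 9.55 × [(1+0.044) + 6×(0.16−0.044)] / (0.094−0.044)
   = 9.55 × 1.7400 / 0.05 = 332.3400

€332.34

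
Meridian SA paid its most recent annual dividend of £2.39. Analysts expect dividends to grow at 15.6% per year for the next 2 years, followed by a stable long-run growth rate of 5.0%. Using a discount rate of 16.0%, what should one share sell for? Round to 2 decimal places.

Two-stage DDM. Project D₁…D_2 at 0.156, terminal growth 0.05, discount at r = 0.16.
D_1 = 2.7628
D_2 = 3.1938
Terminal value at t=2: TV = D_3/(r−g) = 3.3535/(0.16−0.05) = 30.4867
P₀ = 2.7628/(1+0.16)^1 + 3.1938/(1+0.16)^2 + 30.4867/(1+0.16)^2 = 27.4119

£27.41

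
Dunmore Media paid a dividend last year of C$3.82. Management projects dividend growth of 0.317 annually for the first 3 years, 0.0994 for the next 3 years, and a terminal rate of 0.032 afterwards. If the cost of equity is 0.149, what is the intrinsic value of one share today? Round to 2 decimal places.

Three-stage DDM. Project D₁…D_6; terminal Gordon value at t=6 with g = 0.032; discount at r = 0.149.
D_1 = 5.0309
D_2 = 6.6257
D_3 = 8.7261
D_4 = 9.5935
D_5 = 10.5471
D_6 = 11.5955
TV_6 = 11.9665/(0.149−0.032) = 102.2779
P₀ = Σ Dₜ/(1+r)ᵗ + TV_6/(1+r)^6 = 75.4089

C$75.41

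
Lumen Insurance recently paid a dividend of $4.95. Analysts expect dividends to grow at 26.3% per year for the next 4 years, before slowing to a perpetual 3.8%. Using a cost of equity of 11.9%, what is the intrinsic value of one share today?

$129.99

Two-stage DDM. Project D₁…D_4 at 0.263, terminal growth 0.038, discount at r = 0.119.
D_1 = 6.2519
D_2 = 7.8961
D_3 = 9.9728
D_4 = 12.5956
Terminal value at t=4: TV = D_5/(r−g) = 13.0742/(0.119−0.038) = 161.4102
P₀ = 6.2519/(1+0.119)^1 + 7.8961/(1+0.119)^2 + 9.9728/(1+0.119)^3 + 12.5956/(1+0.119)^4 + 161.4102/(1+0.119)^4 = 129.9901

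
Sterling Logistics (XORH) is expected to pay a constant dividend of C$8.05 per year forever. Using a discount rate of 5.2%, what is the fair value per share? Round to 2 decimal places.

Zero-growth DDM (perpetuity): P₀ = D/r = 8.05 / 0.052 = 154.8077

C$154.81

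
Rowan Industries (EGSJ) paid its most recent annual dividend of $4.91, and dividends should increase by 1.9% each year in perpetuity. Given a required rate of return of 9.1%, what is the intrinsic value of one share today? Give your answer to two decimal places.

$69.49

Gordon growth model: P₀ = D₁/(r − g). D₁ = 4.91 × (1 + 0.019) = 5.0033.
P₀ = 5.0033 / (0.091 − 0.019) = 5.0033 / 0.072 = 69.4901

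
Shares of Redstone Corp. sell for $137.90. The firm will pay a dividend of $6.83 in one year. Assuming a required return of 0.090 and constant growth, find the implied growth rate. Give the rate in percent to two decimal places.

From P₀ = D₁/(r − g), the implied growth is g = r − D₁/P₀.
g = 0.09 − 6.83/137.90 = 0.09 − 0.04953 = 0.04047

4.05%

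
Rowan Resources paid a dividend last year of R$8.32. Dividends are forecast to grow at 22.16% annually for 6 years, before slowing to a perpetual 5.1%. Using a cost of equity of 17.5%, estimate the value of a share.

Two-stage DDM. Project D₁…D_6 at 0.2216, terminal growth 0.051, discount at r = 0.175.
D_1 = 10.1637
D_2 = 12.4160
D_3 = 15.1674
D_4 = 18.5285
D_5 = 22.6344
D_6 = 27.6501
Terminal value at t=6: TV = D_7/(r−g) = 29.0603/(0.175−0.051) = 234.3573
P₀ = 10.1637/(1+0.175)^1 + 12.4160/(1+0.175)^2 + 15.1674/(1+0.175)^3 + 18.5285/(1+0.175)^4 + 22.6344/(1+0.175)^5 + 27.6501/(1+0.175)^6 + 234.3573/(1+0.175)^6 = 146.3795

R$146.38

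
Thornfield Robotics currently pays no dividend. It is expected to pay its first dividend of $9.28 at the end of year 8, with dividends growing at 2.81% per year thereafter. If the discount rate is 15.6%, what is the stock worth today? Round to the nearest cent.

$26.30

Deferred-dividend DDM. At t=7 the remaining stream is a growing perpetuity with first payment D_8 = 9.28.
V_7 = D_8/(r−g) = 9.28/(0.156−0.0281) = 72.5567
P₀ = V_7/(1+r)^7 = 72.5567/(1+0.156)^7 = 26.3010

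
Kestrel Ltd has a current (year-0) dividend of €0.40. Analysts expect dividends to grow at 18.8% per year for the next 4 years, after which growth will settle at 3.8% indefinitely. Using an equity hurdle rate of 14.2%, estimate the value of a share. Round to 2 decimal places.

€6.44

Two-stage DDM. Project D₁…D_4 at 0.188, terminal growth 0.038, discount at r = 0.142.
D_1 = 0.4752
D_2 = 0.5645
D_3 = 0.6707
D_4 = 0.7968
Terminal value at t=4: TV = D_5/(r−g) = 0.8270/(0.142−0.038) = 7.9522
P₀ = 0.4752/(1+0.142)^1 + 0.5645/(1+0.142)^2 + 0.6707/(1+0.142)^3 + 0.7968/(1+0.142)^4 + 7.9522/(1+0.142)^4 = 6.4432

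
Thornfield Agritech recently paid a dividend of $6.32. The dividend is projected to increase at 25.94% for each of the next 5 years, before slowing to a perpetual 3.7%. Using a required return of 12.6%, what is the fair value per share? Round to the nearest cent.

$173.66

Two-stage DDM. Project D₁…D_5 at 0.2594, terminal growth 0.037, discount at r = 0.126.
D_1 = 7.9594
D_2 = 10.0241
D_3 = 12.6243
D_4 = 15.8991
D_5 = 20.0233
Terminal value at t=5: TV = D_6/(r−g) = 20.7642/(0.126−0.037) = 233.3051
P₀ = 7.9594/(1+0.126)^1 + 10.0241/(1+0.126)^2 + 12.6243/(1+0.126)^3 + 15.8991/(1+0.126)^4 + 20.0233/(1+0.126)^5 + 233.3051/(1+0.126)^5 = 173.6644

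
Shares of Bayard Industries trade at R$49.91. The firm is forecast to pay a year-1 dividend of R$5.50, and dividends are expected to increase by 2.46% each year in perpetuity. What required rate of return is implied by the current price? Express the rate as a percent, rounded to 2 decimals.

13.48%

Rearranging the constant-growth DDM: r = D₁/P₀ + g.
r = 5.5000 / 49.91 + 0.0246 = 0.11020 + 0.0246 = 0.13480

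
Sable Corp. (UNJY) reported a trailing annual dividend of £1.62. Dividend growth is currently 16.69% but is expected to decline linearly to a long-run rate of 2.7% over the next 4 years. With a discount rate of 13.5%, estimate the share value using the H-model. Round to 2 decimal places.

H-model: P₀ = D₀[(1+g_L) + H(g_S−g_L)]/(r−g_L), with H = 4/2 = 2.
P₀ = 1.62 × [(1+0.027) + 2×(0.1669−0.027)] / (0.135−0.027)
   = 1.62 × 1.3068 / 0.108 = 19.6020

£19.60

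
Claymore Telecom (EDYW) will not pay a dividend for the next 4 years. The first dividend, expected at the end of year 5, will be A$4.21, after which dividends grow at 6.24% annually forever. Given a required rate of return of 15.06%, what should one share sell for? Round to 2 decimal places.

A$27.23

Deferred-dividend DDM. At t=4 the remaining stream is a growing perpetuity with first payment D_5 = 4.21.
V_4 = D_5/(r−g) = 4.21/(0.1506−0.0624) = 47.7324
P₀ = V_4/(1+r)^4 = 47.7324/(1+0.1506)^4 = 27.2343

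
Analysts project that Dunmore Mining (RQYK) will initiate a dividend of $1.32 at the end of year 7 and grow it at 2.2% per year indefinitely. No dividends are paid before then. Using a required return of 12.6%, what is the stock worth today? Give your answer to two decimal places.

$6.23

Deferred-dividend DDM. At t=6 the remaining stream is a growing perpetuity with first payment D_7 = 1.32.
V_6 = D_7/(r−g) = 1.32/(0.126−0.022) = 12.6923
P₀ = V_6/(1+r)^6 = 12.6923/(1+0.126)^6 = 6.2274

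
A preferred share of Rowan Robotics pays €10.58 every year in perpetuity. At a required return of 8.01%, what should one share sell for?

Zero-growth DDM (perpetuity): P₀ = D/r = 10.58 / 0.0801 = 132.0849

€132.08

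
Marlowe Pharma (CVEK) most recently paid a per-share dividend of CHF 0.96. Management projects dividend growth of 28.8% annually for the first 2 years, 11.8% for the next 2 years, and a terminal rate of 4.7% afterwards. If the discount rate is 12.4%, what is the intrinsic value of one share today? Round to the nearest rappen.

CHF 21.82

Three-stage DDM. Project D₁…D_4; terminal Gordon value at t=4 with g = 0.047; discount at r = 0.124.
D_1 = 1.2365
D_2 = 1.5926
D_3 = 1.7805
D_4 = 1.9906
TV_4 = 2.0842/(0.124−0.047) = 27.0671
P₀ = Σ Dₜ/(1+r)ᵗ + TV_4/(1+r)^4 = 21.8198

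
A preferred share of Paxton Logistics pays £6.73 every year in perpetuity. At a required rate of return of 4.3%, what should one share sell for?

Zero-growth DDM (perpetuity): P₀ = D/r = 6.73 / 0.043 = 156.5116

£156.51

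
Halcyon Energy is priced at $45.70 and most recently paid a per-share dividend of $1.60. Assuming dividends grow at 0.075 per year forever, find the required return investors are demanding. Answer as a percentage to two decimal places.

Rearranging the constant-growth DDM: r = D₁/P₀ + g.
D₁ = 1.60 × (1 + 0.075) = 1.7200.
r = 1.7200 / 45.70 + 0.075 = 0.03764 + 0.075 = 0.11264

11.26%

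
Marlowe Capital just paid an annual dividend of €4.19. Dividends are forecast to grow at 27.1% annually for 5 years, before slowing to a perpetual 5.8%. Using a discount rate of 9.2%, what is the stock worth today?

€312.31

Two-stage DDM. Project D₁…D_5 at 0.271, terminal growth 0.058, discount at r = 0.092.
D_1 = 5.3255
D_2 = 6.7687
D_3 = 8.6030
D_4 = 10.9344
D_5 = 13.8977
Terminal value at t=5: TV = D_6/(r−g) = 14.7037/(0.092−0.058) = 432.4626
P₀ = 5.3255/(1+0.092)^1 + 6.7687/(1+0.092)^2 + 8.6030/(1+0.092)^3 + 10.9344/(1+0.092)^4 + 13.8977/(1+0.092)^5 + 432.4626/(1+0.092)^5 = 312.3060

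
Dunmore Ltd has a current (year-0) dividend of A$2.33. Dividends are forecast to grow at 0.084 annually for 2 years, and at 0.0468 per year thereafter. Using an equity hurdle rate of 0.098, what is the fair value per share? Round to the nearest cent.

Two-stage DDM. Project D₁…D_2 at 0.084, terminal growth 0.0468, discount at r = 0.098.
D_1 = 2.5257
D_2 = 2.7379
Terminal value at t=2: TV = D_3/(r−g) = 2.8660/(0.098−0.0468) = 55.9768
P₀ = 2.5257/(1+0.098)^1 + 2.7379/(1+0.098)^2 + 55.9768/(1+0.098)^2 = 51.0018

A$51.00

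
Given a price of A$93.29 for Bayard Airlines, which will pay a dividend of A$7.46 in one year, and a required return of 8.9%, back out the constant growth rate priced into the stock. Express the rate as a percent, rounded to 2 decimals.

From P₀ = D₁/(r − g), the implied growth is g = r − D₁/P₀.
g = 0.089 − 7.46/93.29 = 0.089 − 0.07997 = 0.00903

0.90%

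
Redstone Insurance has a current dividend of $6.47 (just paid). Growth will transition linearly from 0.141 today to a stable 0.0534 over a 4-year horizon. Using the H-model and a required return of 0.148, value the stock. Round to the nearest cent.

H-model: P₀ = D₀[(1+g_L) + H(g_S−g_L)]/(r−g_L), with H = 4/2 = 2.
P₀ = 6.47 × [(1+0.0534) + 2×(0.141−0.0534)] / (0.148−0.0534)
   = 6.47 × 1.2286 / 0.0946 = 84.0279

$84.03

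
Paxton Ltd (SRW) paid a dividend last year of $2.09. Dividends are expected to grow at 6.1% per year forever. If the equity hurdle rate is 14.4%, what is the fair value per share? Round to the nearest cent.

$26.72

Gordon growth model: P₀ = D₁/(r − g). D₁ = 2.09 × (1 + 0.061) = 2.2175.
P₀ = 2.2175 / (0.144 − 0.061) = 2.2175 / 0.083 = 26.7167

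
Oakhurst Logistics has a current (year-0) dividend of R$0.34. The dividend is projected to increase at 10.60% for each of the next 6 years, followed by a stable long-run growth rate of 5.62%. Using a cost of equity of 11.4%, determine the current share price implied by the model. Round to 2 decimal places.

R$7.94

Two-stage DDM. Project D₁…D_6 at 0.106, terminal growth 0.0562, discount at r = 0.114.
D_1 = 0.3760
D_2 = 0.4159
D_3 = 0.4600
D_4 = 0.5087
D_5 = 0.5627
D_6 = 0.6223
Terminal value at t=6: TV = D_7/(r−g) = 0.6573/(0.114−0.0562) = 11.3718
P₀ = 0.3760/(1+0.114)^1 + 0.4159/(1+0.114)^2 + 0.4600/(1+0.114)^3 + 0.5087/(1+0.114)^4 + 0.5627/(1+0.114)^5 + 0.6223/(1+0.114)^6 + 11.3718/(1+0.114)^6 = 7.9393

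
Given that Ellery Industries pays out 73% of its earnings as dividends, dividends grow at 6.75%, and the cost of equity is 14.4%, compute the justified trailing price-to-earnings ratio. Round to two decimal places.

10.19

Justified trailing P/E = b(1+g)/(r−g) = 0.73×(1+0.0675)/(0.144−0.0675) = 10.1866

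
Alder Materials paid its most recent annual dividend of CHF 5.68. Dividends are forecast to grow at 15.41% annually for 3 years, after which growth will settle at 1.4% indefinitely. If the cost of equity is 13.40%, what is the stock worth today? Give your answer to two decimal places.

Two-stage DDM. Project D₁…D_3 at 0.1541, terminal growth 0.014, discount at r = 0.134.
D_1 = 6.5553
D_2 = 7.5655
D_3 = 8.7313
Terminal value at t=3: TV = D_4/(r−g) = 8.8535/(0.134−0.014) = 73.7794
P₀ = 6.5553/(1+0.134)^1 + 7.5655/(1+0.134)^2 + 8.7313/(1+0.134)^3 + 73.7794/(1+0.134)^3 = 68.2449

CHF 68.24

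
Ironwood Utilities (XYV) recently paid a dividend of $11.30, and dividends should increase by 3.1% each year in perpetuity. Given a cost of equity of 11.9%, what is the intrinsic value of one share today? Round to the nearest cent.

Gordon growth model: P₀ = D₁/(r − g). D₁ = 11.30 × (1 + 0.031) = 11.6503.
P₀ = 11.6503 / (0.119 − 0.031) = 11.6503 / 0.088 = 132.3898

$132.39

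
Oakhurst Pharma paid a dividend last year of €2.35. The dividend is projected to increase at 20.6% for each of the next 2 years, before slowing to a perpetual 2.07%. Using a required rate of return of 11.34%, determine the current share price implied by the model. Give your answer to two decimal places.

€35.66

Two-stage DDM. Project D₁…D_2 at 0.206, terminal growth 0.0207, discount at r = 0.1134.
D_1 = 2.8341
D_2 = 3.4179
Terminal value at t=2: TV = D_3/(r−g) = 3.4887/(0.1134−0.0207) = 37.6340
P₀ = 2.8341/(1+0.1134)^1 + 3.4179/(1+0.1134)^2 + 37.6340/(1+0.1134)^2 = 35.6610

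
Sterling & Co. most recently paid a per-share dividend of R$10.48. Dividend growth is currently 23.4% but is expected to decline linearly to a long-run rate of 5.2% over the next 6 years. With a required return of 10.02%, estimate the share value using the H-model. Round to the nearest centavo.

R$347.45

H-model: P₀ = D₀[(1+g_L) + H(g_S−g_L)]/(r−g_L), with H = 6/2 = 3.
P₀ = 10.48 × [(1+0.052) + 3×(0.234−0.052)] / (0.1002−0.052)
   = 10.48 × 1.5980 / 0.0482 = 347.4490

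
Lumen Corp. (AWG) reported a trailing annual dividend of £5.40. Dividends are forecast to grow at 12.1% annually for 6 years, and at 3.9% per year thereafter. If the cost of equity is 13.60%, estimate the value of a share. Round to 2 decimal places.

Two-stage DDM. Project D₁…D_6 at 0.121, terminal growth 0.039, discount at r = 0.136.
D_1 = 6.0534
D_2 = 6.7859
D_3 = 7.6070
D_4 = 8.5274
D_5 = 9.5592
D_6 = 10.7159
Terminal value at t=6: TV = D_7/(r−g) = 11.1338/(0.136−0.039) = 114.7813
P₀ = 6.0534/(1+0.136)^1 + 6.7859/(1+0.136)^2 + 7.6070/(1+0.136)^3 + 8.5274/(1+0.136)^4 + 9.5592/(1+0.136)^5 + 10.7159/(1+0.136)^6 + 114.7813/(1+0.136)^6 = 84.3425

£84.34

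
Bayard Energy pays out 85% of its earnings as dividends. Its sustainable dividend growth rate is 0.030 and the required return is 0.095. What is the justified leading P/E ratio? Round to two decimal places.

13.08

Justified leading P/E = b/(r−g) = 0.85/(0.095−0.03) = 13.0769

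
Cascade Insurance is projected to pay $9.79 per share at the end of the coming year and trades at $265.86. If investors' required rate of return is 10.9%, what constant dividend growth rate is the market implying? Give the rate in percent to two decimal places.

From P₀ = D₁/(r − g), the implied growth is g = r − D₁/P₀.
g = 0.109 − 9.79/265.86 = 0.109 − 0.03682 = 0.07218

7.22%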